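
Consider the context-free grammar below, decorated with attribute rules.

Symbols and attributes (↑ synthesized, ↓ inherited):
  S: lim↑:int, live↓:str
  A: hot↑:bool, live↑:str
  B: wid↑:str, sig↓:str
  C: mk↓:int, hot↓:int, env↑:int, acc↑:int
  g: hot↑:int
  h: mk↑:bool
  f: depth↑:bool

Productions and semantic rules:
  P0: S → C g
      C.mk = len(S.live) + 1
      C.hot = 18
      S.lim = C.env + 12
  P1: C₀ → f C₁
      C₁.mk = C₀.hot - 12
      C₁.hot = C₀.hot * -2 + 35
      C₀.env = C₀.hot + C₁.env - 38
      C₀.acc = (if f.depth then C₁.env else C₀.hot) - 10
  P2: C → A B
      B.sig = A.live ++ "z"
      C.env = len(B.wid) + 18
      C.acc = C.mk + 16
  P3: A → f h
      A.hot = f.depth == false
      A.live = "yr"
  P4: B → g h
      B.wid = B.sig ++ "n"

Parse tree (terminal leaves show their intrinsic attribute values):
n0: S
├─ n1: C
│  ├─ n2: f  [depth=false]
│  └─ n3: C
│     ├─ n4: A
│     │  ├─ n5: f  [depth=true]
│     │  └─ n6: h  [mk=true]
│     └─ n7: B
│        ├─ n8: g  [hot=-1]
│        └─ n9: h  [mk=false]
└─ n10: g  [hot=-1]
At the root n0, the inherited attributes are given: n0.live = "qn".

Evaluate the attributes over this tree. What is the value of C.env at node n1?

2

1. n0.live = "qn"  [given at root]
2. n1.mk = 3  [len(S.live) + 1]
3. n1.hot = 18  [18]
4. n2.depth = false  [terminal]
5. n3.mk = 6  [C₀.hot - 12]
6. n3.hot = -1  [C₀.hot * -2 + 35]
7. n5.depth = true  [terminal]
8. n6.mk = true  [terminal]
9. n4.hot = false  [f.depth == false]
10. n4.live = "yr"  ["yr"]
11. n7.sig = "yrz"  [A.live ++ "z"]
12. n8.hot = -1  [terminal]
13. n9.mk = false  [terminal]
14. n7.wid = "yrzn"  [B.sig ++ "n"]
15. n3.env = 22  [len(B.wid) + 18]
16. n3.acc = 22  [C.mk + 16]
17. n1.env = 2  [C₀.hot + C₁.env - 38]
18. n1.acc = 8  [(if f.depth then C₁.env else C₀.hot) - 10]
19. n10.hot = -1  [terminal]
20. n0.lim = 14  [C.env + 12]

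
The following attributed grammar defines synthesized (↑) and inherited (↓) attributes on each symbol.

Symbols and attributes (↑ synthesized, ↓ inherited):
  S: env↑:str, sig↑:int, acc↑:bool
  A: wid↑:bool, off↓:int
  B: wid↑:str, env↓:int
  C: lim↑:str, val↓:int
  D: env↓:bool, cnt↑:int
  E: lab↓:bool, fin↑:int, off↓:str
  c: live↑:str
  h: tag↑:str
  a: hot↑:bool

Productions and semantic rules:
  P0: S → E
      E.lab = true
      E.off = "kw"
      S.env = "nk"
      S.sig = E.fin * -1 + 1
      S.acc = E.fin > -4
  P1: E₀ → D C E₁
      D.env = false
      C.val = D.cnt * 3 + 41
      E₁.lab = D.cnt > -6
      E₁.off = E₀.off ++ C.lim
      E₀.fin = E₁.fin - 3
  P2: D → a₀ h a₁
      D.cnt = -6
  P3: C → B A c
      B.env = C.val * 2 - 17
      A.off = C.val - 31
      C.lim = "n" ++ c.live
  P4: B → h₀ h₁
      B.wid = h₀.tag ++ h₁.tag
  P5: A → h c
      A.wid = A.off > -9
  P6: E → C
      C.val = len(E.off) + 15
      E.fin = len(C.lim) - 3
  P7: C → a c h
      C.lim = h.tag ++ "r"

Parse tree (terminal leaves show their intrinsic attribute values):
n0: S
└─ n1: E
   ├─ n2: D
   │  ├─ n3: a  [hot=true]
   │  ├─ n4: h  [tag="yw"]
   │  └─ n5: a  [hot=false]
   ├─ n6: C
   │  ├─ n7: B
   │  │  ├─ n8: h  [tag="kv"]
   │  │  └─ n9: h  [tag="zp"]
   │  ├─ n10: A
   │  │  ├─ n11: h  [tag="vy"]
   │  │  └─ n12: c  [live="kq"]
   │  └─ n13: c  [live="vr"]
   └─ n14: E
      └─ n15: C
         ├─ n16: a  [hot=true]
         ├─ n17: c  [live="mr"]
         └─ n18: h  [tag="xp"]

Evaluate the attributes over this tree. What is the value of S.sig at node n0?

1. n1.lab = true  [true]
2. n1.off = "kw"  ["kw"]
3. n2.env = false  [false]
4. n3.hot = true  [terminal]
5. n4.tag = "yw"  [terminal]
6. n5.hot = false  [terminal]
7. n2.cnt = -6  [-6]
8. n6.val = 23  [D.cnt * 3 + 41]
9. n7.env = 29  [C.val * 2 - 17]
10. n8.tag = "kv"  [terminal]
11. n9.tag = "zp"  [terminal]
12. n7.wid = "kvzp"  [h₀.tag ++ h₁.tag]
13. n10.off = -8  [C.val - 31]
14. n11.tag = "vy"  [terminal]
15. n12.live = "kq"  [terminal]
16. n10.wid = true  [A.off > -9]
17. n13.live = "vr"  [terminal]
18. n6.lim = "nvr"  ["n" ++ c.live]
19. n14.lab = false  [D.cnt > -6]
20. n14.off = "kwnvr"  [E₀.off ++ C.lim]
21. n15.val = 20  [len(E.off) + 15]
22. n16.hot = true  [terminal]
23. n17.live = "mr"  [terminal]
24. n18.tag = "xp"  [terminal]
25. n15.lim = "xpr"  [h.tag ++ "r"]
26. n14.fin = 0  [len(C.lim) - 3]
27. n1.fin = -3  [E₁.fin - 3]
28. n0.env = "nk"  ["nk"]
29. n0.sig = 4  [E.fin * -1 + 1]
30. n0.acc = true  [E.fin > -4]

4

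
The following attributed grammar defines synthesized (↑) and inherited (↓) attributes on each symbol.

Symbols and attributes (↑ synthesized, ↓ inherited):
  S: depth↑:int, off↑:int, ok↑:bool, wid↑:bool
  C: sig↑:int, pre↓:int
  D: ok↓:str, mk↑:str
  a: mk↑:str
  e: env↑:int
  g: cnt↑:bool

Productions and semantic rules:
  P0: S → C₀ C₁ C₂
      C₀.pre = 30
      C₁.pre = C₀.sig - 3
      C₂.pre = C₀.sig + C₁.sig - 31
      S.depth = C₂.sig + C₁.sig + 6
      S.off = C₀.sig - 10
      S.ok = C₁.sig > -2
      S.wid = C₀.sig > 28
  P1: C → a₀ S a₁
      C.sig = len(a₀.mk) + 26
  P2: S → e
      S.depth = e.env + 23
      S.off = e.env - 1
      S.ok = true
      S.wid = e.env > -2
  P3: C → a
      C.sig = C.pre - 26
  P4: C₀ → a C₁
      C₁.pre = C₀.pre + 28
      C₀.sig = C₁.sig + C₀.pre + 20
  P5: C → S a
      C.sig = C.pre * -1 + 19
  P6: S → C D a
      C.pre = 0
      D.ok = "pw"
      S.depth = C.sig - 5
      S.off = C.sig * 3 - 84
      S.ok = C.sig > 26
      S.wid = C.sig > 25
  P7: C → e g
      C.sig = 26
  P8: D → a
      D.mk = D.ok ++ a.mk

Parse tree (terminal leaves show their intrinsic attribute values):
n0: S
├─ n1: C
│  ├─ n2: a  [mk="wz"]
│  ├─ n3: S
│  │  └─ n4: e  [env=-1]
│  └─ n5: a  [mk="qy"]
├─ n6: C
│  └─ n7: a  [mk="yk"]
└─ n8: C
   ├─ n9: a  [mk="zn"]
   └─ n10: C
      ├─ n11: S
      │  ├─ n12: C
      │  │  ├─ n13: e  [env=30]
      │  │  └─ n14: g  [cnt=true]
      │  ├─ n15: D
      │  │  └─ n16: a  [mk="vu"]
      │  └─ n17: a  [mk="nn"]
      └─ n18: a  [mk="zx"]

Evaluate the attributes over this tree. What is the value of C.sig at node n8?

1. n1.pre = 30  [30]
2. n2.mk = "wz"  [terminal]
3. n4.env = -1  [terminal]
4. n3.depth = 22  [e.env + 23]
5. n3.off = -2  [e.env - 1]
6. n3.ok = true  [true]
7. n3.wid = true  [e.env > -2]
8. n5.mk = "qy"  [terminal]
9. n1.sig = 28  [len(a₀.mk) + 26]
10. n6.pre = 25  [C₀.sig - 3]
11. n7.mk = "yk"  [terminal]
12. n6.sig = -1  [C.pre - 26]
13. n8.pre = -4  [C₀.sig + C₁.sig - 31]
14. n9.mk = "zn"  [terminal]
15. n10.pre = 24  [C₀.pre + 28]
16. n12.pre = 0  [0]
17. n13.env = 30  [terminal]
18. n14.cnt = true  [terminal]
19. n12.sig = 26  [26]
20. n15.ok = "pw"  ["pw"]
21. n16.mk = "vu"  [terminal]
22. n15.mk = "pwvu"  [D.ok ++ a.mk]
23. n17.mk = "nn"  [terminal]
24. n11.depth = 21  [C.sig - 5]
25. n11.off = -6  [C.sig * 3 - 84]
26. n11.ok = false  [C.sig > 26]
27. n11.wid = true  [C.sig > 25]
28. n18.mk = "zx"  [terminal]
29. n10.sig = -5  [C.pre * -1 + 19]
30. n8.sig = 11  [C₁.sig + C₀.pre + 20]
31. n0.depth = 16  [C₂.sig + C₁.sig + 6]
32. n0.off = 18  [C₀.sig - 10]
33. n0.ok = true  [C₁.sig > -2]
34. n0.wid = false  [C₀.sig > 28]

11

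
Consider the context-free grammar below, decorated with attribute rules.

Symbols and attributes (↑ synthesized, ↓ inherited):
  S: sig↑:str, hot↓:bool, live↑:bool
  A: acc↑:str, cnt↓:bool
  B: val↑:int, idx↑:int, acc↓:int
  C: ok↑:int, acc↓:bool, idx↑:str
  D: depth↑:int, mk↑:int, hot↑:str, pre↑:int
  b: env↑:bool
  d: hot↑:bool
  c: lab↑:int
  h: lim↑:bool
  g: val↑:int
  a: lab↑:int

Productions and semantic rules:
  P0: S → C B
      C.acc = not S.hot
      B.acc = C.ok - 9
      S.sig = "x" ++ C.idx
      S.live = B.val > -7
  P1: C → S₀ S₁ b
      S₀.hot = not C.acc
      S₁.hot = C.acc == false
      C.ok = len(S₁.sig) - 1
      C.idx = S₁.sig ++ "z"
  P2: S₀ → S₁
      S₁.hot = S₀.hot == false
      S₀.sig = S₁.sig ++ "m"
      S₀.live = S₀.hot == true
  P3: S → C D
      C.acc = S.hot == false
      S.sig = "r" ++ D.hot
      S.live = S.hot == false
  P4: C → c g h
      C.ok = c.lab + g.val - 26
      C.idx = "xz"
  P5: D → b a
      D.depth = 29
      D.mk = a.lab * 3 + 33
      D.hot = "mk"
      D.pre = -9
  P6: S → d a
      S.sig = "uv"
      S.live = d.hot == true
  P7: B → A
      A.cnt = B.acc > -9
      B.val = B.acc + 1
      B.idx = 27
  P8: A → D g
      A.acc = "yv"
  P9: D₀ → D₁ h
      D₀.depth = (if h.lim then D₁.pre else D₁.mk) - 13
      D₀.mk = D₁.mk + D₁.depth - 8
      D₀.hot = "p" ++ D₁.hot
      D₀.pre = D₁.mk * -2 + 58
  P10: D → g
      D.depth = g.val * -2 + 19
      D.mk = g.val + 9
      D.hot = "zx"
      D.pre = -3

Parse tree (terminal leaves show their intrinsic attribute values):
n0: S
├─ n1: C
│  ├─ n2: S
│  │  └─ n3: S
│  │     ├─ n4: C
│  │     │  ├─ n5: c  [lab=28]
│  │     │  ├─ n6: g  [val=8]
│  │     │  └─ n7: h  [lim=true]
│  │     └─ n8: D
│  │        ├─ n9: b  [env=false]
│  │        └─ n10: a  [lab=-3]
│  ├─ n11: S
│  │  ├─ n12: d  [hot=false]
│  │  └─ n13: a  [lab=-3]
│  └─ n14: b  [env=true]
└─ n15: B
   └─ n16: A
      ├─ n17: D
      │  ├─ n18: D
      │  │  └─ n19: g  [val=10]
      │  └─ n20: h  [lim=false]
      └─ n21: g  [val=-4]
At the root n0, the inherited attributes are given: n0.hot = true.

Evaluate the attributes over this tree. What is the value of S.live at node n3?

1. n0.hot = true  [given at root]
2. n1.acc = false  [not S.hot]
3. n2.hot = true  [not C.acc]
4. n3.hot = false  [S₀.hot == false]
5. n4.acc = true  [S.hot == false]
6. n5.lab = 28  [terminal]
7. n6.val = 8  [terminal]
8. n7.lim = true  [terminal]
9. n4.ok = 10  [c.lab + g.val - 26]
10. n4.idx = "xz"  ["xz"]
11. n9.env = false  [terminal]
12. n10.lab = -3  [terminal]
13. n8.depth = 29  [29]
14. n8.mk = 24  [a.lab * 3 + 33]
15. n8.hot = "mk"  ["mk"]
16. n8.pre = -9  [-9]
17. n3.sig = "rmk"  ["r" ++ D.hot]
18. n3.live = true  [S.hot == false]
19. n2.sig = "rmkm"  [S₁.sig ++ "m"]
20. n2.live = true  [S₀.hot == true]
21. n11.hot = true  [C.acc == false]
22. n12.hot = false  [terminal]
23. n13.lab = -3  [terminal]
24. n11.sig = "uv"  ["uv"]
25. n11.live = false  [d.hot == true]
26. n14.env = true  [terminal]
27. n1.ok = 1  [len(S₁.sig) - 1]
28. n1.idx = "uvz"  [S₁.sig ++ "z"]
29. n15.acc = -8  [C.ok - 9]
30. n16.cnt = true  [B.acc > -9]
31. n19.val = 10  [terminal]
32. n18.depth = -1  [g.val * -2 + 19]
33. n18.mk = 19  [g.val + 9]
34. n18.hot = "zx"  ["zx"]
35. n18.pre = -3  [-3]
36. n20.lim = false  [terminal]
37. n17.depth = 6  [(if h.lim then D₁.pre else D₁.mk) - 13]
38. n17.mk = 10  [D₁.mk + D₁.depth - 8]
39. n17.hot = "pzx"  ["p" ++ D₁.hot]
40. n17.pre = 20  [D₁.mk * -2 + 58]
41. n21.val = -4  [terminal]
42. n16.acc = "yv"  ["yv"]
43. n15.val = -7  [B.acc + 1]
44. n15.idx = 27  [27]
45. n0.sig = "xuvz"  ["x" ++ C.idx]
46. n0.live = false  [B.val > -7]

true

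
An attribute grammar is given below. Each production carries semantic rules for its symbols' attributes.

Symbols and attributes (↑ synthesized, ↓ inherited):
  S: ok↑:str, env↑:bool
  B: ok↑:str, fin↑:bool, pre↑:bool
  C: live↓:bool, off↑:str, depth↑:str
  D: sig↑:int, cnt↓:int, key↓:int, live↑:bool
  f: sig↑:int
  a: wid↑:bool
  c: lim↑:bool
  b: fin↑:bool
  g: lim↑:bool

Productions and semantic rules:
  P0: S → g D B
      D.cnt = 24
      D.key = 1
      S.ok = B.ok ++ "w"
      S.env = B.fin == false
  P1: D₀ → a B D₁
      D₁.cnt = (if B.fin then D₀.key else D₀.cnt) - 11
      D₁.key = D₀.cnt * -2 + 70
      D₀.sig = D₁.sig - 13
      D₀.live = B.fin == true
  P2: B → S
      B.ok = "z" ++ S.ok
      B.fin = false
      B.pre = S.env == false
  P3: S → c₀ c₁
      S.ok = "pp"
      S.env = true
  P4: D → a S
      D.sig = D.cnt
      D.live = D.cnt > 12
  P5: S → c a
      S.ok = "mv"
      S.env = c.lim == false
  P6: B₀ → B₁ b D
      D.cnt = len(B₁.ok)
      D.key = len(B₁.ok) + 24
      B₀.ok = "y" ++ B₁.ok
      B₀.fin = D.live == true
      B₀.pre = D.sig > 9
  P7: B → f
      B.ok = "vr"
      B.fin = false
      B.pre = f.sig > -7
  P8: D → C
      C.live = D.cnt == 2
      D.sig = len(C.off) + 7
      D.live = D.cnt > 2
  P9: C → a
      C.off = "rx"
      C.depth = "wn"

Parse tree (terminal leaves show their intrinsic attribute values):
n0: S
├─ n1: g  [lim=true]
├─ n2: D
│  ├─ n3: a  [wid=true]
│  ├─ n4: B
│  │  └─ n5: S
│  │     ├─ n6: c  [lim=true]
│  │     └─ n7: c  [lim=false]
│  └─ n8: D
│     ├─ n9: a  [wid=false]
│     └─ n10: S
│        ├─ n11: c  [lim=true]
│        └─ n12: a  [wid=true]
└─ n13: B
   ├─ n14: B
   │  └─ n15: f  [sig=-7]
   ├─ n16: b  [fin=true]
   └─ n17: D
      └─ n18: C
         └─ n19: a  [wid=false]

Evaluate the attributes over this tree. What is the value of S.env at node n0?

true

1. n1.lim = true  [terminal]
2. n2.cnt = 24  [24]
3. n2.key = 1  [1]
4. n3.wid = true  [terminal]
5. n6.lim = true  [terminal]
6. n7.lim = false  [terminal]
7. n5.ok = "pp"  ["pp"]
8. n5.env = true  [true]
9. n4.ok = "zpp"  ["z" ++ S.ok]
10. n4.fin = false  [false]
11. n4.pre = false  [S.env == false]
12. n8.cnt = 13  [(if B.fin then D₀.key else D₀.cnt) - 11]
13. n8.key = 22  [D₀.cnt * -2 + 70]
14. n9.wid = false  [terminal]
15. n11.lim = true  [terminal]
16. n12.wid = true  [terminal]
17. n10.ok = "mv"  ["mv"]
18. n10.env = false  [c.lim == false]
19. n8.sig = 13  [D.cnt]
20. n8.live = true  [D.cnt > 12]
21. n2.sig = 0  [D₁.sig - 13]
22. n2.live = false  [B.fin == true]
23. n15.sig = -7  [terminal]
24. n14.ok = "vr"  ["vr"]
25. n14.fin = false  [false]
26. n14.pre = false  [f.sig > -7]
27. n16.fin = true  [terminal]
28. n17.cnt = 2  [len(B₁.ok)]
29. n17.key = 26  [len(B₁.ok) + 24]
30. n18.live = true  [D.cnt == 2]
31. n19.wid = false  [terminal]
32. n18.off = "rx"  ["rx"]
33. n18.depth = "wn"  ["wn"]
34. n17.sig = 9  [len(C.off) + 7]
35. n17.live = false  [D.cnt > 2]
36. n13.ok = "yvr"  ["y" ++ B₁.ok]
37. n13.fin = false  [D.live == true]
38. n13.pre = false  [D.sig > 9]
39. n0.ok = "yvrw"  [B.ok ++ "w"]
40. n0.env = true  [B.fin == false]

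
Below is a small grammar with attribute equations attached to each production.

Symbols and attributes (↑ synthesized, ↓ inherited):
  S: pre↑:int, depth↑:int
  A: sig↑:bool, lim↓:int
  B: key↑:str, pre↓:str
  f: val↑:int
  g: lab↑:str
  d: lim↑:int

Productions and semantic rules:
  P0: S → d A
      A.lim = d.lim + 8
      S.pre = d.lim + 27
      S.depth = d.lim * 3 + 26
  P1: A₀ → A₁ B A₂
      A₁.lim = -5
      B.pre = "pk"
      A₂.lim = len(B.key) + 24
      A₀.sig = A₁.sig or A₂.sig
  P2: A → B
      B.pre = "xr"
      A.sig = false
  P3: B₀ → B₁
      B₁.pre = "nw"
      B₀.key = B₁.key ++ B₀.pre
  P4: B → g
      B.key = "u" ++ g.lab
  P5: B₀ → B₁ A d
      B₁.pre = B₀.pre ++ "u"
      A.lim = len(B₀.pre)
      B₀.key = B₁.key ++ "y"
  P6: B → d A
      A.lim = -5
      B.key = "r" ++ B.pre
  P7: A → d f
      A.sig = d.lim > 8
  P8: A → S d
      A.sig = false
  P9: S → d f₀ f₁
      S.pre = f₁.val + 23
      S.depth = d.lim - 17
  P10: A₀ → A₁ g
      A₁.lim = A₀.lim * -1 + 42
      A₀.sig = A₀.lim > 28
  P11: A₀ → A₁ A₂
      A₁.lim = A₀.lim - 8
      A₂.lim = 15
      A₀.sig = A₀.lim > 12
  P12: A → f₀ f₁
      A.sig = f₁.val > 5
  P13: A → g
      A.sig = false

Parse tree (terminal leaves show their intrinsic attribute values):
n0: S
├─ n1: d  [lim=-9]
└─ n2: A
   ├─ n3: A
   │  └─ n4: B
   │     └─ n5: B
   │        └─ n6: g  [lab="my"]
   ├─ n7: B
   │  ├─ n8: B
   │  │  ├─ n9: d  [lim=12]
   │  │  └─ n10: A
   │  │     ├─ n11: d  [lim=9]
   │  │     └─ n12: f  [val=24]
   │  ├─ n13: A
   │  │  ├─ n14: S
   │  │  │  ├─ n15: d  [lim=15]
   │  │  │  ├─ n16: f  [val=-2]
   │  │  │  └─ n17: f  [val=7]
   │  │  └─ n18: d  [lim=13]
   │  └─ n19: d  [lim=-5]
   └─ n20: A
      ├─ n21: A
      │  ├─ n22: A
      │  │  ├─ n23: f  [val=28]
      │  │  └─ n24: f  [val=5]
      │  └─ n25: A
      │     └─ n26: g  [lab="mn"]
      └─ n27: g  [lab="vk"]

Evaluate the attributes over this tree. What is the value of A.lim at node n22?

5

1. n1.lim = -9  [terminal]
2. n2.lim = -1  [d.lim + 8]
3. n3.lim = -5  [-5]
4. n4.pre = "xr"  ["xr"]
5. n5.pre = "nw"  ["nw"]
6. n6.lab = "my"  [terminal]
7. n5.key = "umy"  ["u" ++ g.lab]
8. n4.key = "umyxr"  [B₁.key ++ B₀.pre]
9. n3.sig = false  [false]
10. n7.pre = "pk"  ["pk"]
11. n8.pre = "pku"  [B₀.pre ++ "u"]
12. n9.lim = 12  [terminal]
13. n10.lim = -5  [-5]
14. n11.lim = 9  [terminal]
15. n12.val = 24  [terminal]
16. n10.sig = true  [d.lim > 8]
17. n8.key = "rpku"  ["r" ++ B.pre]
18. n13.lim = 2  [len(B₀.pre)]
19. n15.lim = 15  [terminal]
20. n16.val = -2  [terminal]
21. n17.val = 7  [terminal]
22. n14.pre = 30  [f₁.val + 23]
23. n14.depth = -2  [d.lim - 17]
24. n18.lim = 13  [terminal]
25. n13.sig = false  [false]
26. n19.lim = -5  [terminal]
27. n7.key = "rpkuy"  [B₁.key ++ "y"]
28. n20.lim = 29  [len(B.key) + 24]
29. n21.lim = 13  [A₀.lim * -1 + 42]
30. n22.lim = 5  [A₀.lim - 8]
31. n23.val = 28  [terminal]
32. n24.val = 5  [terminal]
33. n22.sig = false  [f₁.val > 5]
34. n25.lim = 15  [15]
35. n26.lab = "mn"  [terminal]
36. n25.sig = false  [false]
37. n21.sig = true  [A₀.lim > 12]
38. n27.lab = "vk"  [terminal]
39. n20.sig = true  [A₀.lim > 28]
40. n2.sig = true  [A₁.sig or A₂.sig]
41. n0.pre = 18  [d.lim + 27]
42. n0.depth = -1  [d.lim * 3 + 26]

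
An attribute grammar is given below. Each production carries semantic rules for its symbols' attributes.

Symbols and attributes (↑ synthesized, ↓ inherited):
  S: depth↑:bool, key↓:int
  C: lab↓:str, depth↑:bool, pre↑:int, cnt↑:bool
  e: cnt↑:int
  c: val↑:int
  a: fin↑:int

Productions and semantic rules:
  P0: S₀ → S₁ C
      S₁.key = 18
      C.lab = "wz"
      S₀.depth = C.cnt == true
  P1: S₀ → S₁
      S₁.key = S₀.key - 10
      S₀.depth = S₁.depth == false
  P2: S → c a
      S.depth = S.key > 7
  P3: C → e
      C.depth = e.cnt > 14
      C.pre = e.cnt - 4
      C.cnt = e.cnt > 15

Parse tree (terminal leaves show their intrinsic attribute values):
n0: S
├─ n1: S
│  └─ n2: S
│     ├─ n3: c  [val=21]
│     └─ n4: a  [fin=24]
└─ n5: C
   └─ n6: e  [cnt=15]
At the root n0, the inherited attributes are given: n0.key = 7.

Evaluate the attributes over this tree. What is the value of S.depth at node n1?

1. n0.key = 7  [given at root]
2. n1.key = 18  [18]
3. n2.key = 8  [S₀.key - 10]
4. n3.val = 21  [terminal]
5. n4.fin = 24  [terminal]
6. n2.depth = true  [S.key > 7]
7. n1.depth = false  [S₁.depth == false]
8. n5.lab = "wz"  ["wz"]
9. n6.cnt = 15  [terminal]
10. n5.depth = true  [e.cnt > 14]
11. n5.pre = 11  [e.cnt - 4]
12. n5.cnt = false  [e.cnt > 15]
13. n0.depth = false  [C.cnt == true]

false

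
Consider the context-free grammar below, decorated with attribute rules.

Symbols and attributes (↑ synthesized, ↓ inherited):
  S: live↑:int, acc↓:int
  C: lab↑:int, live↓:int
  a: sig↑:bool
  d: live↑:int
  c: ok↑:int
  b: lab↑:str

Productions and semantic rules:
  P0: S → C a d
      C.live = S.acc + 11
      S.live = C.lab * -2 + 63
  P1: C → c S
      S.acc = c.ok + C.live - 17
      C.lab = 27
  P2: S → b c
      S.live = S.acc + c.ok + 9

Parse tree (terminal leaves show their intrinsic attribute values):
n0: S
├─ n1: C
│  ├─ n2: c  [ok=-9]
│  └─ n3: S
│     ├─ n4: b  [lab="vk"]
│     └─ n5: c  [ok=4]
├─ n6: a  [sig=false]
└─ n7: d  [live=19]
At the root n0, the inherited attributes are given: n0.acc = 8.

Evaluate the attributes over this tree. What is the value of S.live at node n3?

6

1. n0.acc = 8  [given at root]
2. n1.live = 19  [S.acc + 11]
3. n2.ok = -9  [terminal]
4. n3.acc = -7  [c.ok + C.live - 17]
5. n4.lab = "vk"  [terminal]
6. n5.ok = 4  [terminal]
7. n3.live = 6  [S.acc + c.ok + 9]
8. n1.lab = 27  [27]
9. n6.sig = false  [terminal]
10. n7.live = 19  [terminal]
11. n0.live = 9  [C.lab * -2 + 63]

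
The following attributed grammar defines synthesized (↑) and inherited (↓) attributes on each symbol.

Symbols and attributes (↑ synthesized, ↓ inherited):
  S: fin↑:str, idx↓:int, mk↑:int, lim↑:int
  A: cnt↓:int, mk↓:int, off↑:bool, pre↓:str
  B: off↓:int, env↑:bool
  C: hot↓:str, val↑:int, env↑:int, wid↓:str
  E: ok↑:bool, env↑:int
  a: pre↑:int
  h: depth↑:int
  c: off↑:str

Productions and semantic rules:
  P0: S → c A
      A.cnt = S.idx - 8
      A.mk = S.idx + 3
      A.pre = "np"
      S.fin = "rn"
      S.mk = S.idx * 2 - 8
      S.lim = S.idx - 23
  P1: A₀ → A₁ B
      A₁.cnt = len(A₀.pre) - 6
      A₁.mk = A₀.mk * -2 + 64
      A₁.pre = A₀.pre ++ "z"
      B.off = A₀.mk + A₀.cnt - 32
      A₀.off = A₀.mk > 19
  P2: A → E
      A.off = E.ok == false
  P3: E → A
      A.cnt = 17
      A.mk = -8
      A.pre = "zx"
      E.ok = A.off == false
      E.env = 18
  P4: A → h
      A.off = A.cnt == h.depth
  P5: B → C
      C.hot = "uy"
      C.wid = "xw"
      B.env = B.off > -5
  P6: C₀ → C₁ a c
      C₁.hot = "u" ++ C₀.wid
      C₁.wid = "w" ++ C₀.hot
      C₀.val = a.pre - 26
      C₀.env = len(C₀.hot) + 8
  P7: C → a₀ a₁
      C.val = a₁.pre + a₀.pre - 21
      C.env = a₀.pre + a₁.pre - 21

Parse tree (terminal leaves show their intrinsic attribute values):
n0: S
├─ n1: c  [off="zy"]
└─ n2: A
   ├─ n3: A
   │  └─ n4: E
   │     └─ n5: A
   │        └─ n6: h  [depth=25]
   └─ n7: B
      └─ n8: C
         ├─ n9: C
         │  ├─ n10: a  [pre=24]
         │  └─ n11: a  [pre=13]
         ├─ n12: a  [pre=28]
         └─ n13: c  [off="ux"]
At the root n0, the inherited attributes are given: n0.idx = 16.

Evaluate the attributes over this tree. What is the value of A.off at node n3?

false

1. n0.idx = 16  [given at root]
2. n1.off = "zy"  [terminal]
3. n2.cnt = 8  [S.idx - 8]
4. n2.mk = 19  [S.idx + 3]
5. n2.pre = "np"  ["np"]
6. n3.cnt = -4  [len(A₀.pre) - 6]
7. n3.mk = 26  [A₀.mk * -2 + 64]
8. n3.pre = "npz"  [A₀.pre ++ "z"]
9. n5.cnt = 17  [17]
10. n5.mk = -8  [-8]
11. n5.pre = "zx"  ["zx"]
12. n6.depth = 25  [terminal]
13. n5.off = false  [A.cnt == h.depth]
14. n4.ok = true  [A.off == false]
15. n4.env = 18  [18]
16. n3.off = false  [E.ok == false]
17. n7.off = -5  [A₀.mk + A₀.cnt - 32]
18. n8.hot = "uy"  ["uy"]
19. n8.wid = "xw"  ["xw"]
20. n9.hot = "uxw"  ["u" ++ C₀.wid]
21. n9.wid = "wuy"  ["w" ++ C₀.hot]
22. n10.pre = 24  [terminal]
23. n11.pre = 13  [terminal]
24. n9.val = 16  [a₁.pre + a₀.pre - 21]
25. n9.env = 16  [a₀.pre + a₁.pre - 21]
26. n12.pre = 28  [terminal]
27. n13.off = "ux"  [terminal]
28. n8.val = 2  [a.pre - 26]
29. n8.env = 10  [len(C₀.hot) + 8]
30. n7.env = false  [B.off > -5]
31. n2.off = false  [A₀.mk > 19]
32. n0.fin = "rn"  ["rn"]
33. n0.mk = 24  [S.idx * 2 - 8]
34. n0.lim = -7  [S.idx - 23]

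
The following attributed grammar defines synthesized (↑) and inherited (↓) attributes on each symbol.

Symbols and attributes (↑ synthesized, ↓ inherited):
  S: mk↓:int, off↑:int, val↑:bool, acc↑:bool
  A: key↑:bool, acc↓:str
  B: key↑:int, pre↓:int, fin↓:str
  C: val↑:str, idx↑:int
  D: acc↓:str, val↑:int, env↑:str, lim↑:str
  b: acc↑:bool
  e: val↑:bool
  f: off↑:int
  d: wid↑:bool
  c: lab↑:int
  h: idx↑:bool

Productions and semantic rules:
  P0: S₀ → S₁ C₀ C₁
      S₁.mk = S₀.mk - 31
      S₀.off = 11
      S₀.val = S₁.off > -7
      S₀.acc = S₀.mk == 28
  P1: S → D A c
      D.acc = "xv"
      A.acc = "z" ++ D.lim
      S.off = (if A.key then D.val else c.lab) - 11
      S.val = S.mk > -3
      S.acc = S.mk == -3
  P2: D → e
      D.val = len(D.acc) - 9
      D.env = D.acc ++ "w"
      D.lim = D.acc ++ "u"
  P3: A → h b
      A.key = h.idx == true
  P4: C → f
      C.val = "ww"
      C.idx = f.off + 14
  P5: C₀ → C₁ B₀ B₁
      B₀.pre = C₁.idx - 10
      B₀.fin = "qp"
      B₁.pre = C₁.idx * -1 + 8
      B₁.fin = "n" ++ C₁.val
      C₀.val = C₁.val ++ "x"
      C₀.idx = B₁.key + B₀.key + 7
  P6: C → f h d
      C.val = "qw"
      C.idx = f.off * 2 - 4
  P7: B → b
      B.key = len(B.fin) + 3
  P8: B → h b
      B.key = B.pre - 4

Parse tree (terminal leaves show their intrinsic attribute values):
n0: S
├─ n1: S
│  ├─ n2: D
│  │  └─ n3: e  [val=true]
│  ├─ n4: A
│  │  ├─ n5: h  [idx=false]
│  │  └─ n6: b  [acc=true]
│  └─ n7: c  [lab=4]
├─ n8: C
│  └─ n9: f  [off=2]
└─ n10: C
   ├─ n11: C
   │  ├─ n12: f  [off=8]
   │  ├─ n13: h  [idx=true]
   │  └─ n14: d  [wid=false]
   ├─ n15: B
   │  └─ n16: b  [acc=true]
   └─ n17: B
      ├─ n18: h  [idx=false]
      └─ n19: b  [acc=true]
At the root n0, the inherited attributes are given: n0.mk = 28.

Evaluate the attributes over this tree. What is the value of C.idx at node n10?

1. n0.mk = 28  [given at root]
2. n1.mk = -3  [S₀.mk - 31]
3. n2.acc = "xv"  ["xv"]
4. n3.val = true  [terminal]
5. n2.val = -7  [len(D.acc) - 9]
6. n2.env = "xvw"  [D.acc ++ "w"]
7. n2.lim = "xvu"  [D.acc ++ "u"]
8. n4.acc = "zxvu"  ["z" ++ D.lim]
9. n5.idx = false  [terminal]
10. n6.acc = true  [terminal]
11. n4.key = false  [h.idx == true]
12. n7.lab = 4  [terminal]
13. n1.off = -7  [(if A.key then D.val else c.lab) - 11]
14. n1.val = false  [S.mk > -3]
15. n1.acc = true  [S.mk == -3]
16. n9.off = 2  [terminal]
17. n8.val = "ww"  ["ww"]
18. n8.idx = 16  [f.off + 14]
19. n12.off = 8  [terminal]
20. n13.idx = true  [terminal]
21. n14.wid = false  [terminal]
22. n11.val = "qw"  ["qw"]
23. n11.idx = 12  [f.off * 2 - 4]
24. n15.pre = 2  [C₁.idx - 10]
25. n15.fin = "qp"  ["qp"]
26. n16.acc = true  [terminal]
27. n15.key = 5  [len(B.fin) + 3]
28. n17.pre = -4  [C₁.idx * -1 + 8]
29. n17.fin = "nqw"  ["n" ++ C₁.val]
30. n18.idx = false  [terminal]
31. n19.acc = true  [terminal]
32. n17.key = -8  [B.pre - 4]
33. n10.val = "qwx"  [C₁.val ++ "x"]
34. n10.idx = 4  [B₁.key + B₀.key + 7]
35. n0.off = 11  [11]
36. n0.val = false  [S₁.off > -7]
37. n0.acc = true  [S₀.mk == 28]

4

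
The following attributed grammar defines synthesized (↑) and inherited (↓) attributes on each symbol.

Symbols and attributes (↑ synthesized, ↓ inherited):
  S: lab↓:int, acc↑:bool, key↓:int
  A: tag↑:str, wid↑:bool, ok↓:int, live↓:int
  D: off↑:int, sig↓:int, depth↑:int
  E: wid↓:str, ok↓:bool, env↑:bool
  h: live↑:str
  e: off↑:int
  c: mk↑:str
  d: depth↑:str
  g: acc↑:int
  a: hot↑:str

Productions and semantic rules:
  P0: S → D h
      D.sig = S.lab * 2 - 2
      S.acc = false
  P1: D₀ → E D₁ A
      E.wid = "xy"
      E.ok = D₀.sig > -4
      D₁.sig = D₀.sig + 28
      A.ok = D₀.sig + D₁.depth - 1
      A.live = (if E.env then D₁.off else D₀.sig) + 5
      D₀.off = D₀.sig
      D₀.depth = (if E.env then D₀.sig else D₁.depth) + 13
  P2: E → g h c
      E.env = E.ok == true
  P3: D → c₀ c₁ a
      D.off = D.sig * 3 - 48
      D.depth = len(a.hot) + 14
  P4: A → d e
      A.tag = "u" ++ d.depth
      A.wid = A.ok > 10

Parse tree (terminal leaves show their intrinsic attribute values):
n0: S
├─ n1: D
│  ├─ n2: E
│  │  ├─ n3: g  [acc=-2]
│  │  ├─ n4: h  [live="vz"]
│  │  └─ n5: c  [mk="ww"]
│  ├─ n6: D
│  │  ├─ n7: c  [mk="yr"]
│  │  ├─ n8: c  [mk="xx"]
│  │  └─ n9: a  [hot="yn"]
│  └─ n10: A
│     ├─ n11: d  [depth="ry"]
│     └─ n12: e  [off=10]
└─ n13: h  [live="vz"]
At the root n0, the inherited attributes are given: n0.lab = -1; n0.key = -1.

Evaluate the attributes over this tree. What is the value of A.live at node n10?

1. n0.lab = -1  [given at root]
2. n0.key = -1  [given at root]
3. n1.sig = -4  [S.lab * 2 - 2]
4. n2.wid = "xy"  ["xy"]
5. n2.ok = false  [D₀.sig > -4]
6. n3.acc = -2  [terminal]
7. n4.live = "vz"  [terminal]
8. n5.mk = "ww"  [terminal]
9. n2.env = false  [E.ok == true]
10. n6.sig = 24  [D₀.sig + 28]
11. n7.mk = "yr"  [terminal]
12. n8.mk = "xx"  [terminal]
13. n9.hot = "yn"  [terminal]
14. n6.off = 24  [D.sig * 3 - 48]
15. n6.depth = 16  [len(a.hot) + 14]
16. n10.ok = 11  [D₀.sig + D₁.depth - 1]
17. n10.live = 1  [(if E.env then D₁.off else D₀.sig) + 5]
18. n11.depth = "ry"  [terminal]
19. n12.off = 10  [terminal]
20. n10.tag = "ury"  ["u" ++ d.depth]
21. n10.wid = true  [A.ok > 10]
22. n1.off = -4  [D₀.sig]
23. n1.depth = 29  [(if E.env then D₀.sig else D₁.depth) + 13]
24. n13.live = "vz"  [terminal]
25. n0.acc = false  [false]

1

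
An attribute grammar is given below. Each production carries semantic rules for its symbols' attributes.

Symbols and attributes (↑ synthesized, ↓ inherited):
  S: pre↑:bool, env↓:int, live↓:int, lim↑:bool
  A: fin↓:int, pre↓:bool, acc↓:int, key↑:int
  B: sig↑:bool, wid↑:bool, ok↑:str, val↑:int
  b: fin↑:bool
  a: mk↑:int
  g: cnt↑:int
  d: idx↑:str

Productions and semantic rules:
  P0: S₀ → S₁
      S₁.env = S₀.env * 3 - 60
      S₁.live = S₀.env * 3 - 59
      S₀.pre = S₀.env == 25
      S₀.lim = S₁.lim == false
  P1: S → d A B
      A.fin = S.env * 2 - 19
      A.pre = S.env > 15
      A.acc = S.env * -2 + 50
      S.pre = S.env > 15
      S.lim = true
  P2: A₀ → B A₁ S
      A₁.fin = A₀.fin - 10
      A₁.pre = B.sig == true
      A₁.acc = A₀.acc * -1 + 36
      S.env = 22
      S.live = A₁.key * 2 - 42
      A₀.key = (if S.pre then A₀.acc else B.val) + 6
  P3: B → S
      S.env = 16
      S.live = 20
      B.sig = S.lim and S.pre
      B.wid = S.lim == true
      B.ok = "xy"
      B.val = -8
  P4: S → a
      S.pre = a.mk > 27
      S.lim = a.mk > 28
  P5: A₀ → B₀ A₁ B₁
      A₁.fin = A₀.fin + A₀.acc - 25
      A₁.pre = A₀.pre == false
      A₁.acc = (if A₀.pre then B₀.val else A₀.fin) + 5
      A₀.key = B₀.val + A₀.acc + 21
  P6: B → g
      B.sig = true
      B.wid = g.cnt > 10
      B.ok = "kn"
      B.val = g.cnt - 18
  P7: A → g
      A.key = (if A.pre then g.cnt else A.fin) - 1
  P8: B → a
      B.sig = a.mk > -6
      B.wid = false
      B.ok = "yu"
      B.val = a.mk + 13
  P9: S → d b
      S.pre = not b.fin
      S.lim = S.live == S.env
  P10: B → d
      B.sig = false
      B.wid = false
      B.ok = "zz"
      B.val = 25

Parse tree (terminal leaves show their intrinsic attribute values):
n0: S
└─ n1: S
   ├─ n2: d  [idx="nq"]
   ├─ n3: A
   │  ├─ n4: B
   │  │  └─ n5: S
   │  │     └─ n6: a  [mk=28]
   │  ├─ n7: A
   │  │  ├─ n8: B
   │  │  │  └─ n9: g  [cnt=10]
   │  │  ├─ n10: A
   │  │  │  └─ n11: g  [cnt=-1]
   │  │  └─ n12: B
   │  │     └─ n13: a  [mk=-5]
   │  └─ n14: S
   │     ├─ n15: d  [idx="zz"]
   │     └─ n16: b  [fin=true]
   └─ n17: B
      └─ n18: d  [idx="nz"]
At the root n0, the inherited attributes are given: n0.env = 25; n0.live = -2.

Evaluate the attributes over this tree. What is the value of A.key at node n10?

1. n0.env = 25  [given at root]
2. n0.live = -2  [given at root]
3. n1.env = 15  [S₀.env * 3 - 60]
4. n1.live = 16  [S₀.env * 3 - 59]
5. n2.idx = "nq"  [terminal]
6. n3.fin = 11  [S.env * 2 - 19]
7. n3.pre = false  [S.env > 15]
8. n3.acc = 20  [S.env * -2 + 50]
9. n5.env = 16  [16]
10. n5.live = 20  [20]
11. n6.mk = 28  [terminal]
12. n5.pre = true  [a.mk > 27]
13. n5.lim = false  [a.mk > 28]
14. n4.sig = false  [S.lim and S.pre]
15. n4.wid = false  [S.lim == true]
16. n4.ok = "xy"  ["xy"]
17. n4.val = -8  [-8]
18. n7.fin = 1  [A₀.fin - 10]
19. n7.pre = false  [B.sig == true]
20. n7.acc = 16  [A₀.acc * -1 + 36]
21. n9.cnt = 10  [terminal]
22. n8.sig = true  [true]
23. n8.wid = false  [g.cnt > 10]
24. n8.ok = "kn"  ["kn"]
25. n8.val = -8  [g.cnt - 18]
26. n10.fin = -8  [A₀.fin + A₀.acc - 25]
27. n10.pre = true  [A₀.pre == false]
28. n10.acc = 6  [(if A₀.pre then B₀.val else A₀.fin) + 5]
29. n11.cnt = -1  [terminal]
30. n10.key = -2  [(if A.pre then g.cnt else A.fin) - 1]
31. n13.mk = -5  [terminal]
32. n12.sig = true  [a.mk > -6]
33. n12.wid = false  [false]
34. n12.ok = "yu"  ["yu"]
35. n12.val = 8  [a.mk + 13]
36. n7.key = 29  [B₀.val + A₀.acc + 21]
37. n14.env = 22  [22]
38. n14.live = 16  [A₁.key * 2 - 42]
39. n15.idx = "zz"  [terminal]
40. n16.fin = true  [terminal]
41. n14.pre = false  [not b.fin]
42. n14.lim = false  [S.live == S.env]
43. n3.key = -2  [(if S.pre then A₀.acc else B.val) + 6]
44. n18.idx = "nz"  [terminal]
45. n17.sig = false  [false]
46. n17.wid = false  [false]
47. n17.ok = "zz"  ["zz"]
48. n17.val = 25  [25]
49. n1.pre = false  [S.env > 15]
50. n1.lim = true  [true]
51. n0.pre = true  [S₀.env == 25]
52. n0.lim = false  [S₁.lim == false]

-2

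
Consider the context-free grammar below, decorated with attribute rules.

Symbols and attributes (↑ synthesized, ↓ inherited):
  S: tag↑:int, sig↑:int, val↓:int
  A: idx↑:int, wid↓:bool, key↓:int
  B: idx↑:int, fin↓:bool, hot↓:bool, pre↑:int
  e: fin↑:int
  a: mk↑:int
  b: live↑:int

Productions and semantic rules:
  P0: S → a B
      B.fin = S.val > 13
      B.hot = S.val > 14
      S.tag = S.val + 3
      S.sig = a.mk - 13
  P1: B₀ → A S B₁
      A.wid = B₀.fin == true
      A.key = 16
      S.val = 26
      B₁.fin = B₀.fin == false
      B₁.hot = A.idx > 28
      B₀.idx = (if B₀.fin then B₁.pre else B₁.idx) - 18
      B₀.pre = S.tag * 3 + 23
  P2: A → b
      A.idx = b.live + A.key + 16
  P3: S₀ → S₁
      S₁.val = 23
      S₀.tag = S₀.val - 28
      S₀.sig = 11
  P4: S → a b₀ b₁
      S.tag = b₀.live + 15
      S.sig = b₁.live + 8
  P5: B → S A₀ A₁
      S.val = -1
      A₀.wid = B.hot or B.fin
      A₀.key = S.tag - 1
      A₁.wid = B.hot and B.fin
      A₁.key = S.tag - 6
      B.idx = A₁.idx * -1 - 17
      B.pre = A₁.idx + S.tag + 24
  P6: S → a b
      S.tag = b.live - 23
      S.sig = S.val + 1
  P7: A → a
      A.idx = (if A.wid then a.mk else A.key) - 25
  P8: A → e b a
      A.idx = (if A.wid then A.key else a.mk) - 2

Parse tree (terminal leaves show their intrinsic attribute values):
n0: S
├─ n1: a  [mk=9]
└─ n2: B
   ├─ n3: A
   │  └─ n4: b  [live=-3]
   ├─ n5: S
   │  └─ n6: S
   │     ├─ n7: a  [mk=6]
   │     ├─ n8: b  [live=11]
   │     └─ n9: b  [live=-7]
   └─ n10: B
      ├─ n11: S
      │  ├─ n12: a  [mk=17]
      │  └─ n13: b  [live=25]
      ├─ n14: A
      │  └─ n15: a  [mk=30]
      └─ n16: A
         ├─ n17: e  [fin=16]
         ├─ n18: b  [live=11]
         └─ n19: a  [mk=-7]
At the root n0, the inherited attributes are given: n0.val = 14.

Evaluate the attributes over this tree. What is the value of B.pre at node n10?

1. n0.val = 14  [given at root]
2. n1.mk = 9  [terminal]
3. n2.fin = true  [S.val > 13]
4. n2.hot = false  [S.val > 14]
5. n3.wid = true  [B₀.fin == true]
6. n3.key = 16  [16]
7. n4.live = -3  [terminal]
8. n3.idx = 29  [b.live + A.key + 16]
9. n5.val = 26  [26]
10. n6.val = 23  [23]
11. n7.mk = 6  [terminal]
12. n8.live = 11  [terminal]
13. n9.live = -7  [terminal]
14. n6.tag = 26  [b₀.live + 15]
15. n6.sig = 1  [b₁.live + 8]
16. n5.tag = -2  [S₀.val - 28]
17. n5.sig = 11  [11]
18. n10.fin = false  [B₀.fin == false]
19. n10.hot = true  [A.idx > 28]
20. n11.val = -1  [-1]
21. n12.mk = 17  [terminal]
22. n13.live = 25  [terminal]
23. n11.tag = 2  [b.live - 23]
24. n11.sig = 0  [S.val + 1]
25. n14.wid = true  [B.hot or B.fin]
26. n14.key = 1  [S.tag - 1]
27. n15.mk = 30  [terminal]
28. n14.idx = 5  [(if A.wid then a.mk else A.key) - 25]
29. n16.wid = false  [B.hot and B.fin]
30. n16.key = -4  [S.tag - 6]
31. n17.fin = 16  [terminal]
32. n18.live = 11  [terminal]
33. n19.mk = -7  [terminal]
34. n16.idx = -9  [(if A.wid then A.key else a.mk) - 2]
35. n10.idx = -8  [A₁.idx * -1 - 17]
36. n10.pre = 17  [A₁.idx + S.tag + 24]
37. n2.idx = -1  [(if B₀.fin then B₁.pre else B₁.idx) - 18]
38. n2.pre = 17  [S.tag * 3 + 23]
39. n0.tag = 17  [S.val + 3]
40. n0.sig = -4  [a.mk - 13]

17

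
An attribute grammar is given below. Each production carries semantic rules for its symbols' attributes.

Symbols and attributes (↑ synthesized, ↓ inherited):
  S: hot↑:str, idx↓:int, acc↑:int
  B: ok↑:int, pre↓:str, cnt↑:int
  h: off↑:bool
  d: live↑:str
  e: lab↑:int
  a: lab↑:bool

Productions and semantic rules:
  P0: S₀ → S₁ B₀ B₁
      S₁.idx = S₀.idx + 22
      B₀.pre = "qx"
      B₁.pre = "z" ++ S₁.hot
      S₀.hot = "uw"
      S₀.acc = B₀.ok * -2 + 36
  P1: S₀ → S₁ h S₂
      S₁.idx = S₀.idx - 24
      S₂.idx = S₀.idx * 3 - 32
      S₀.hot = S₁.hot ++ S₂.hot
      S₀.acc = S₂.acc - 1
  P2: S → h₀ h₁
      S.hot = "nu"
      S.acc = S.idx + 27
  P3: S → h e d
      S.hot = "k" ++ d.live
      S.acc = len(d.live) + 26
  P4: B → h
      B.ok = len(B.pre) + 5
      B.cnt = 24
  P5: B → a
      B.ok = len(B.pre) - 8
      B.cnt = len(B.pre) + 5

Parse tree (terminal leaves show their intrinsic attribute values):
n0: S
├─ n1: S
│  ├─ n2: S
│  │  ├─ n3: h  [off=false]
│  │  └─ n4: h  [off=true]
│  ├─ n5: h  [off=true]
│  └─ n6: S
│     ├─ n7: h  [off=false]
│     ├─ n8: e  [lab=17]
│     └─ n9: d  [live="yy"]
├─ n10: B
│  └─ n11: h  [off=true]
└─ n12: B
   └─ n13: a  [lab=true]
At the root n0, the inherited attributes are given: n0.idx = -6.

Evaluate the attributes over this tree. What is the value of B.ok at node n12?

-2

1. n0.idx = -6  [given at root]
2. n1.idx = 16  [S₀.idx + 22]
3. n2.idx = -8  [S₀.idx - 24]
4. n3.off = false  [terminal]
5. n4.off = true  [terminal]
6. n2.hot = "nu"  ["nu"]
7. n2.acc = 19  [S.idx + 27]
8. n5.off = true  [terminal]
9. n6.idx = 16  [S₀.idx * 3 - 32]
10. n7.off = false  [terminal]
11. n8.lab = 17  [terminal]
12. n9.live = "yy"  [terminal]
13. n6.hot = "kyy"  ["k" ++ d.live]
14. n6.acc = 28  [len(d.live) + 26]
15. n1.hot = "nukyy"  [S₁.hot ++ S₂.hot]
16. n1.acc = 27  [S₂.acc - 1]
17. n10.pre = "qx"  ["qx"]
18. n11.off = true  [terminal]
19. n10.ok = 7  [len(B.pre) + 5]
20. n10.cnt = 24  [24]
21. n12.pre = "znukyy"  ["z" ++ S₁.hot]
22. n13.lab = true  [terminal]
23. n12.ok = -2  [len(B.pre) - 8]
24. n12.cnt = 11  [len(B.pre) + 5]
25. n0.hot = "uw"  ["uw"]
26. n0.acc = 22  [B₀.ok * -2 + 36]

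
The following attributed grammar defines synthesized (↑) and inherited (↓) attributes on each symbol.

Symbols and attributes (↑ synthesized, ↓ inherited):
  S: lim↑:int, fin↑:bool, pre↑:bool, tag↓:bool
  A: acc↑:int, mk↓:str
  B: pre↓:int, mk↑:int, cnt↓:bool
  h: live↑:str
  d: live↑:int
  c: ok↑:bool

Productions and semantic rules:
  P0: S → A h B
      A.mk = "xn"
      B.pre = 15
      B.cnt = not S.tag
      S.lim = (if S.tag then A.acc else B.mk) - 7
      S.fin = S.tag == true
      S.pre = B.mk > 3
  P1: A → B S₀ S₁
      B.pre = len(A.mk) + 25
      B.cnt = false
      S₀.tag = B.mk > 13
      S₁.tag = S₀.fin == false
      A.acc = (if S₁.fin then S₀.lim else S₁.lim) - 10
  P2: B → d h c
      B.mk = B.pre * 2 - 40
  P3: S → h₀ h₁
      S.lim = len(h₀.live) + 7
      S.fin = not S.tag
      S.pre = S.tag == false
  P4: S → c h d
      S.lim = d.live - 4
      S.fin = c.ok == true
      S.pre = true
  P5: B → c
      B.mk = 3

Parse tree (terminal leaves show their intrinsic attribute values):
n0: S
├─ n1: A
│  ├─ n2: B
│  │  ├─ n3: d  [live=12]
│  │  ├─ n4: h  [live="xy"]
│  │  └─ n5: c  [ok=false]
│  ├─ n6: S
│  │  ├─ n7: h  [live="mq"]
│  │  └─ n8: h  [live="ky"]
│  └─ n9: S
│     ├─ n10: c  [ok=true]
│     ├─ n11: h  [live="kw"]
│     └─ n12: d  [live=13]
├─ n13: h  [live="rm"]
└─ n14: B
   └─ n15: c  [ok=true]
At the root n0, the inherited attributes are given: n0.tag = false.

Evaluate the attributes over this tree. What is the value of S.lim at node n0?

1. n0.tag = false  [given at root]
2. n1.mk = "xn"  ["xn"]
3. n2.pre = 27  [len(A.mk) + 25]
4. n2.cnt = false  [false]
5. n3.live = 12  [terminal]
6. n4.live = "xy"  [terminal]
7. n5.ok = false  [terminal]
8. n2.mk = 14  [B.pre * 2 - 40]
9. n6.tag = true  [B.mk > 13]
10. n7.live = "mq"  [terminal]
11. n8.live = "ky"  [terminal]
12. n6.lim = 9  [len(h₀.live) + 7]
13. n6.fin = false  [not S.tag]
14. n6.pre = false  [S.tag == false]
15. n9.tag = true  [S₀.fin == false]
16. n10.ok = true  [terminal]
17. n11.live = "kw"  [terminal]
18. n12.live = 13  [terminal]
19. n9.lim = 9  [d.live - 4]
20. n9.fin = true  [c.ok == true]
21. n9.pre = true  [true]
22. n1.acc = -1  [(if S₁.fin then S₀.lim else S₁.lim) - 10]
23. n13.live = "rm"  [terminal]
24. n14.pre = 15  [15]
25. n14.cnt = true  [not S.tag]
26. n15.ok = true  [terminal]
27. n14.mk = 3  [3]
28. n0.lim = -4  [(if S.tag then A.acc else B.mk) - 7]
29. n0.fin = false  [S.tag == true]
30. n0.pre = false  [B.mk > 3]

-4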